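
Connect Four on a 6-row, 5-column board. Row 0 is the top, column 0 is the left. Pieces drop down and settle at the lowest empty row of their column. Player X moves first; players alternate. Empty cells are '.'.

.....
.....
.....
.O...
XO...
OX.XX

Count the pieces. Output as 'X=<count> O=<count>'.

X=4 O=3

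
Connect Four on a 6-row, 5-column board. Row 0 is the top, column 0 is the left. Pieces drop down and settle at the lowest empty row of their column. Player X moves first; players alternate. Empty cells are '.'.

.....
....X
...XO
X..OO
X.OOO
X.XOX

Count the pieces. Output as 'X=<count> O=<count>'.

X=7 O=7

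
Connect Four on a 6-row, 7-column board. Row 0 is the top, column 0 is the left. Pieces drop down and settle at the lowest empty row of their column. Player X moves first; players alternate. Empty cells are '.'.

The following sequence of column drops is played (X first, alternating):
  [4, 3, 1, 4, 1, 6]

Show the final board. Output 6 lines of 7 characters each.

Answer: .......
.......
.......
.......
.X..O..
.X.OX.O

Derivation:
Move 1: X drops in col 4, lands at row 5
Move 2: O drops in col 3, lands at row 5
Move 3: X drops in col 1, lands at row 5
Move 4: O drops in col 4, lands at row 4
Move 5: X drops in col 1, lands at row 4
Move 6: O drops in col 6, lands at row 5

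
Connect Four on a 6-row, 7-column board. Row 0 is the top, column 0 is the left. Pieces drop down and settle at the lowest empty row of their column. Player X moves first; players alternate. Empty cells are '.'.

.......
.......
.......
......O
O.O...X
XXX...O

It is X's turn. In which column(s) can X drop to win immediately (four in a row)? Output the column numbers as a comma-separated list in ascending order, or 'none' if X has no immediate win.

Answer: 3

Derivation:
col 0: drop X → no win
col 1: drop X → no win
col 2: drop X → no win
col 3: drop X → WIN!
col 4: drop X → no win
col 5: drop X → no win
col 6: drop X → no win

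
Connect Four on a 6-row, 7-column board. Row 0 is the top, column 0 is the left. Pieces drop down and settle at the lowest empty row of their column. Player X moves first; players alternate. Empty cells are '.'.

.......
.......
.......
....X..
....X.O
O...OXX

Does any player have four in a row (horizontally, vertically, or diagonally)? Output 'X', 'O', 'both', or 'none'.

none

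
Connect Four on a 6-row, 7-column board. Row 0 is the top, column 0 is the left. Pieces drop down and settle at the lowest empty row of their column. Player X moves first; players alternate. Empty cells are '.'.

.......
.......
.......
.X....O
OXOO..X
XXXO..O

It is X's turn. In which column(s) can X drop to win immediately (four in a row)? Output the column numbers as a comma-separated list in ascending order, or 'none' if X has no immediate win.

col 0: drop X → no win
col 1: drop X → WIN!
col 2: drop X → no win
col 3: drop X → no win
col 4: drop X → no win
col 5: drop X → no win
col 6: drop X → no win

Answer: 1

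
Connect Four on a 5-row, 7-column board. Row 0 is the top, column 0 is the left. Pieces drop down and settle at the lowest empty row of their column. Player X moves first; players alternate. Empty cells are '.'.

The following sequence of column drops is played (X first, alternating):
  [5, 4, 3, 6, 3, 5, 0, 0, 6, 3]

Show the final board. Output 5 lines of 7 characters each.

Move 1: X drops in col 5, lands at row 4
Move 2: O drops in col 4, lands at row 4
Move 3: X drops in col 3, lands at row 4
Move 4: O drops in col 6, lands at row 4
Move 5: X drops in col 3, lands at row 3
Move 6: O drops in col 5, lands at row 3
Move 7: X drops in col 0, lands at row 4
Move 8: O drops in col 0, lands at row 3
Move 9: X drops in col 6, lands at row 3
Move 10: O drops in col 3, lands at row 2

Answer: .......
.......
...O...
O..X.OX
X..XOXO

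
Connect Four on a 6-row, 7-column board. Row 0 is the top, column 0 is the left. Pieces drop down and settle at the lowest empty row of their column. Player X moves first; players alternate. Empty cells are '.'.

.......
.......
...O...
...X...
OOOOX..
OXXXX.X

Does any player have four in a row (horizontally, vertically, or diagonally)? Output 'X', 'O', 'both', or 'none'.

both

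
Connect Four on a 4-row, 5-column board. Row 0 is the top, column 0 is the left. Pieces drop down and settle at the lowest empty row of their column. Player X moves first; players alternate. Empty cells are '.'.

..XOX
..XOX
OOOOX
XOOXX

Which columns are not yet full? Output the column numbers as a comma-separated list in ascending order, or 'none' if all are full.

col 0: top cell = '.' → open
col 1: top cell = '.' → open
col 2: top cell = 'X' → FULL
col 3: top cell = 'O' → FULL
col 4: top cell = 'X' → FULL

Answer: 0,1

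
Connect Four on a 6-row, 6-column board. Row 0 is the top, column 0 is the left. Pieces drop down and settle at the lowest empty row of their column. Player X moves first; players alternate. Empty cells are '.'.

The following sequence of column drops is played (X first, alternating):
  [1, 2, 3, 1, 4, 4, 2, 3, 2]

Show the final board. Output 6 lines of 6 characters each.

Answer: ......
......
......
..X...
.OXOO.
.XOXX.

Derivation:
Move 1: X drops in col 1, lands at row 5
Move 2: O drops in col 2, lands at row 5
Move 3: X drops in col 3, lands at row 5
Move 4: O drops in col 1, lands at row 4
Move 5: X drops in col 4, lands at row 5
Move 6: O drops in col 4, lands at row 4
Move 7: X drops in col 2, lands at row 4
Move 8: O drops in col 3, lands at row 4
Move 9: X drops in col 2, lands at row 3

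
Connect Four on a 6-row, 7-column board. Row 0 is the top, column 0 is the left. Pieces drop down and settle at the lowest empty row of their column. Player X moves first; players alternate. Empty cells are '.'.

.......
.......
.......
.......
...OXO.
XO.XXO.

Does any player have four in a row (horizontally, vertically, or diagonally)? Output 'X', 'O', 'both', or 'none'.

none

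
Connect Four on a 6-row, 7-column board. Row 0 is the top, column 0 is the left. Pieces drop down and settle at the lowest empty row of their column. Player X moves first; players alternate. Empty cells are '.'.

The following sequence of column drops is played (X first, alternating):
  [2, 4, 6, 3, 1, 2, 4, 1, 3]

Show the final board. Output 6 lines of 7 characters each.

Answer: .......
.......
.......
.......
.OOXX..
.XXOO.X

Derivation:
Move 1: X drops in col 2, lands at row 5
Move 2: O drops in col 4, lands at row 5
Move 3: X drops in col 6, lands at row 5
Move 4: O drops in col 3, lands at row 5
Move 5: X drops in col 1, lands at row 5
Move 6: O drops in col 2, lands at row 4
Move 7: X drops in col 4, lands at row 4
Move 8: O drops in col 1, lands at row 4
Move 9: X drops in col 3, lands at row 4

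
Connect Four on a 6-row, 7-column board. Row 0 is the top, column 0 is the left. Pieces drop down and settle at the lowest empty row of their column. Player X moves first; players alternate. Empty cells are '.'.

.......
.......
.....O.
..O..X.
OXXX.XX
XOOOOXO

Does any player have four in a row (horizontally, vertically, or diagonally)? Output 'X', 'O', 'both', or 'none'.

O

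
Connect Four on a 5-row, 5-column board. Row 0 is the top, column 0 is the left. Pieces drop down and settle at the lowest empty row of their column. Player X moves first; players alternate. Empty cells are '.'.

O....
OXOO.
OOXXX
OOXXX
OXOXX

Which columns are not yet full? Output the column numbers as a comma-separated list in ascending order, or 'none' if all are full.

Answer: 1,2,3,4

Derivation:
col 0: top cell = 'O' → FULL
col 1: top cell = '.' → open
col 2: top cell = '.' → open
col 3: top cell = '.' → open
col 4: top cell = '.' → open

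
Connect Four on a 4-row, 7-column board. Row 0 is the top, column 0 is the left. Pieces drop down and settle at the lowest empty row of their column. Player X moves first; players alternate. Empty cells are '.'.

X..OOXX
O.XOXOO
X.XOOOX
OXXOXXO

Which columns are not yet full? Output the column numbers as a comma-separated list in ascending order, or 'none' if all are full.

Answer: 1,2

Derivation:
col 0: top cell = 'X' → FULL
col 1: top cell = '.' → open
col 2: top cell = '.' → open
col 3: top cell = 'O' → FULL
col 4: top cell = 'O' → FULL
col 5: top cell = 'X' → FULL
col 6: top cell = 'X' → FULL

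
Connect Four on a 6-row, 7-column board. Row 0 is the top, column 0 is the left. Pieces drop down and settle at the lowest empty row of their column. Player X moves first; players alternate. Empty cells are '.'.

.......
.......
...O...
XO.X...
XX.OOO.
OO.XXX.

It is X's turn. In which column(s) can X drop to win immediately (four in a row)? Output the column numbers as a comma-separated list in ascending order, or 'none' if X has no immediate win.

col 0: drop X → no win
col 1: drop X → no win
col 2: drop X → WIN!
col 3: drop X → no win
col 4: drop X → no win
col 5: drop X → no win
col 6: drop X → WIN!

Answer: 2,6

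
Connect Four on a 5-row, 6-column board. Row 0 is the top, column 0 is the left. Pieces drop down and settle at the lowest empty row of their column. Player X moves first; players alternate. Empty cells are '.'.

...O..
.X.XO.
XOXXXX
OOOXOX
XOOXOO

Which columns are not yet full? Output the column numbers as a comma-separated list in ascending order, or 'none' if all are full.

col 0: top cell = '.' → open
col 1: top cell = '.' → open
col 2: top cell = '.' → open
col 3: top cell = 'O' → FULL
col 4: top cell = '.' → open
col 5: top cell = '.' → open

Answer: 0,1,2,4,5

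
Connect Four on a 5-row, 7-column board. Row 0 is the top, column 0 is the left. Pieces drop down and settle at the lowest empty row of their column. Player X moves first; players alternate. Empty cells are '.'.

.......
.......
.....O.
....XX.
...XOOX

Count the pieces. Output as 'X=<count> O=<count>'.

X=4 O=3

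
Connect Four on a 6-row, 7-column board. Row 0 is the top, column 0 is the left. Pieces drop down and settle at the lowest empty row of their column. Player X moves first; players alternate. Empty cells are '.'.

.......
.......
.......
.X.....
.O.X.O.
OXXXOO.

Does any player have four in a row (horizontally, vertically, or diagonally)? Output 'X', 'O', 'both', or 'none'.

none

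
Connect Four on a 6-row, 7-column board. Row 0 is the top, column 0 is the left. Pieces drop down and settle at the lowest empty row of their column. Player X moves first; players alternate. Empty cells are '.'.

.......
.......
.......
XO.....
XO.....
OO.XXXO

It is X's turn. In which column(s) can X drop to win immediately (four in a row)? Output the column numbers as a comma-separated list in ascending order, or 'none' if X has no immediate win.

Answer: 2

Derivation:
col 0: drop X → no win
col 1: drop X → no win
col 2: drop X → WIN!
col 3: drop X → no win
col 4: drop X → no win
col 5: drop X → no win
col 6: drop X → no win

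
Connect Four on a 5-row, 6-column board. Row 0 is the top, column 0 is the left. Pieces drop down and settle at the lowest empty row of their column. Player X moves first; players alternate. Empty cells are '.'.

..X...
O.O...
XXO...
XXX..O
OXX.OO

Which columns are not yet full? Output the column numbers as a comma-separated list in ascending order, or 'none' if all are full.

col 0: top cell = '.' → open
col 1: top cell = '.' → open
col 2: top cell = 'X' → FULL
col 3: top cell = '.' → open
col 4: top cell = '.' → open
col 5: top cell = '.' → open

Answer: 0,1,3,4,5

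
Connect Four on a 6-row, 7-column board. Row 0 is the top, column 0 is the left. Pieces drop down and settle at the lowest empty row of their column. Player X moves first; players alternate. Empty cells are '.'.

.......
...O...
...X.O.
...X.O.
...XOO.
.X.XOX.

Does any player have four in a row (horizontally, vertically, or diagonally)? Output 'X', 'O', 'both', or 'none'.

X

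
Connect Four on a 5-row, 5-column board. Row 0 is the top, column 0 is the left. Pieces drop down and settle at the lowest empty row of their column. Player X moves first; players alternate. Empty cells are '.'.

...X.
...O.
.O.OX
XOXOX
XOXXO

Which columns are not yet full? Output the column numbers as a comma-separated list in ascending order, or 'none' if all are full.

Answer: 0,1,2,4

Derivation:
col 0: top cell = '.' → open
col 1: top cell = '.' → open
col 2: top cell = '.' → open
col 3: top cell = 'X' → FULL
col 4: top cell = '.' → open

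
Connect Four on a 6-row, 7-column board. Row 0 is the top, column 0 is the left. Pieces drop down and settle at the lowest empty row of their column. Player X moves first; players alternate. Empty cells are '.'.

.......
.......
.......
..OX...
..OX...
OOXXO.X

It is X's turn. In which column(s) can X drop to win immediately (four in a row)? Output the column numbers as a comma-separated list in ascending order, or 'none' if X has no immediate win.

col 0: drop X → no win
col 1: drop X → no win
col 2: drop X → no win
col 3: drop X → WIN!
col 4: drop X → no win
col 5: drop X → no win
col 6: drop X → no win

Answer: 3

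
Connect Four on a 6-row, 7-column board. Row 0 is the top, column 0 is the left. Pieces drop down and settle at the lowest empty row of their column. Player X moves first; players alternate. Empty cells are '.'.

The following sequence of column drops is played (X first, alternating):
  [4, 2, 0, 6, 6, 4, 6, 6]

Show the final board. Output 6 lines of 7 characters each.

Answer: .......
.......
......O
......X
....O.X
X.O.X.O

Derivation:
Move 1: X drops in col 4, lands at row 5
Move 2: O drops in col 2, lands at row 5
Move 3: X drops in col 0, lands at row 5
Move 4: O drops in col 6, lands at row 5
Move 5: X drops in col 6, lands at row 4
Move 6: O drops in col 4, lands at row 4
Move 7: X drops in col 6, lands at row 3
Move 8: O drops in col 6, lands at row 2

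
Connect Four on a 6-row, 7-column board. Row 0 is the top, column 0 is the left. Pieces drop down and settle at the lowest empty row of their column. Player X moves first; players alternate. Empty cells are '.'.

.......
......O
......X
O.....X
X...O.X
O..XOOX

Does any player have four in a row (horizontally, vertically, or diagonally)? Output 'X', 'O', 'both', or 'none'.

X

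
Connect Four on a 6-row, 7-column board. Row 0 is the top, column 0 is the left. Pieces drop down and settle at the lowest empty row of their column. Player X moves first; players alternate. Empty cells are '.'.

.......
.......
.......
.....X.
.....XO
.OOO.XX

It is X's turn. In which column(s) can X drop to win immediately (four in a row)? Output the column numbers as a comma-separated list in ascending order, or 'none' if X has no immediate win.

Answer: 5

Derivation:
col 0: drop X → no win
col 1: drop X → no win
col 2: drop X → no win
col 3: drop X → no win
col 4: drop X → no win
col 5: drop X → WIN!
col 6: drop X → no win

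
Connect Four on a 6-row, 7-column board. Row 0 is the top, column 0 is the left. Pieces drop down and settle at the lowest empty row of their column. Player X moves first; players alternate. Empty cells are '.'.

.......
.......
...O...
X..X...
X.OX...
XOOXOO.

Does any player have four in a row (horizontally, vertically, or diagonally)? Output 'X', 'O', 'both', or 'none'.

none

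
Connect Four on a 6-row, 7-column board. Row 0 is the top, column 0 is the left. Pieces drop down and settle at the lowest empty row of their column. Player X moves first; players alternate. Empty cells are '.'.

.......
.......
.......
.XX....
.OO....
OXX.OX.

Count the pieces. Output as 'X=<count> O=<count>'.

X=5 O=4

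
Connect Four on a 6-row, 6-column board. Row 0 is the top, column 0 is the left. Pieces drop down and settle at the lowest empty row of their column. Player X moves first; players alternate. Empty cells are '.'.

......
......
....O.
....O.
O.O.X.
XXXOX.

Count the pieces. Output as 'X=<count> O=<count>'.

X=5 O=5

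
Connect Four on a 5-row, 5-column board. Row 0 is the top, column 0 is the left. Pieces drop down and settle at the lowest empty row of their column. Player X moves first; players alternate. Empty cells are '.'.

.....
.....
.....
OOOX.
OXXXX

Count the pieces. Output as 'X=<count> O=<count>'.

X=5 O=4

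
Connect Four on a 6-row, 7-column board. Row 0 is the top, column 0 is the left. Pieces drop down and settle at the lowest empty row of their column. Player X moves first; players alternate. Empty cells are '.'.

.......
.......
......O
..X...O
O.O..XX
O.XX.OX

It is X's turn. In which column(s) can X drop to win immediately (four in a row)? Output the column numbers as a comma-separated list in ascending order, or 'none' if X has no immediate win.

col 0: drop X → no win
col 1: drop X → no win
col 2: drop X → no win
col 3: drop X → no win
col 4: drop X → no win
col 5: drop X → no win
col 6: drop X → no win

Answer: none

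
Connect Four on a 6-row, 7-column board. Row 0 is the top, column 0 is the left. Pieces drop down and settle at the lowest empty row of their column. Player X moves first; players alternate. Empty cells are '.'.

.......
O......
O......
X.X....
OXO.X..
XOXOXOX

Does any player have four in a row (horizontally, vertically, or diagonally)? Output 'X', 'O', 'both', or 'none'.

none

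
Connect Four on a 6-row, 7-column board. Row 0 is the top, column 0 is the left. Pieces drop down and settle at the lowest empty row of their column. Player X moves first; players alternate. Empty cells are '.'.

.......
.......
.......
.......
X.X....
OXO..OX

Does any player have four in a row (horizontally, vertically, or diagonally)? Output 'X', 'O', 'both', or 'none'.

none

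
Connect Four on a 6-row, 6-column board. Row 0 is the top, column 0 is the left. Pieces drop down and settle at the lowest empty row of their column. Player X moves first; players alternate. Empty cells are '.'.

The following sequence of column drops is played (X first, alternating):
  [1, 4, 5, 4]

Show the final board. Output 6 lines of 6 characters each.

Move 1: X drops in col 1, lands at row 5
Move 2: O drops in col 4, lands at row 5
Move 3: X drops in col 5, lands at row 5
Move 4: O drops in col 4, lands at row 4

Answer: ......
......
......
......
....O.
.X..OX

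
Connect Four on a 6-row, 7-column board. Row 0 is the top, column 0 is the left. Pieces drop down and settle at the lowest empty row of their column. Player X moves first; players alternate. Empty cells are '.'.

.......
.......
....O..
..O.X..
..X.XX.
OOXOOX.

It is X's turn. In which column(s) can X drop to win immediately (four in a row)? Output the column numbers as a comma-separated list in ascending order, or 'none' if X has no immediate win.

col 0: drop X → no win
col 1: drop X → no win
col 2: drop X → no win
col 3: drop X → WIN!
col 4: drop X → no win
col 5: drop X → no win
col 6: drop X → no win

Answer: 3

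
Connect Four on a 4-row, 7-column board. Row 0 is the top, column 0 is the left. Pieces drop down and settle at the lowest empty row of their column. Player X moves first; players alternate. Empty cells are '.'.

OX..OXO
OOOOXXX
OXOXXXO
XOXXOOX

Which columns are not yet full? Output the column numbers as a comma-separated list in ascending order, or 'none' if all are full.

col 0: top cell = 'O' → FULL
col 1: top cell = 'X' → FULL
col 2: top cell = '.' → open
col 3: top cell = '.' → open
col 4: top cell = 'O' → FULL
col 5: top cell = 'X' → FULL
col 6: top cell = 'O' → FULL

Answer: 2,3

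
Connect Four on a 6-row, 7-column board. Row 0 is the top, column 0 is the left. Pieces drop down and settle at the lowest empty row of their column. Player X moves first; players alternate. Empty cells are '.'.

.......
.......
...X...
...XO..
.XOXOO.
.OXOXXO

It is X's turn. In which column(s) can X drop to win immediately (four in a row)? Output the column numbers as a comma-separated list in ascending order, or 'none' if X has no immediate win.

col 0: drop X → no win
col 1: drop X → no win
col 2: drop X → no win
col 3: drop X → WIN!
col 4: drop X → no win
col 5: drop X → no win
col 6: drop X → no win

Answer: 3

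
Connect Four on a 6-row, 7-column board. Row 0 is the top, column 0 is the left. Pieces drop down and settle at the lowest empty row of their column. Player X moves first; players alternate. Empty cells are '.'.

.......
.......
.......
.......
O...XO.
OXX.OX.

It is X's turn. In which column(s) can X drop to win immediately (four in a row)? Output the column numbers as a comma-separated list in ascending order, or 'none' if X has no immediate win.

Answer: none

Derivation:
col 0: drop X → no win
col 1: drop X → no win
col 2: drop X → no win
col 3: drop X → no win
col 4: drop X → no win
col 5: drop X → no win
col 6: drop X → no win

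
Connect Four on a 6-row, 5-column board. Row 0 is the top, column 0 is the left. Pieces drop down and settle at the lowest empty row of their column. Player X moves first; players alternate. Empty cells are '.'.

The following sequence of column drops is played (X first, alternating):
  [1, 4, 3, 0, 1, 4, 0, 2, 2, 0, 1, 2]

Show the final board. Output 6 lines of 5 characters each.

Answer: .....
.....
.....
OXO..
XXX.O
OXOXO

Derivation:
Move 1: X drops in col 1, lands at row 5
Move 2: O drops in col 4, lands at row 5
Move 3: X drops in col 3, lands at row 5
Move 4: O drops in col 0, lands at row 5
Move 5: X drops in col 1, lands at row 4
Move 6: O drops in col 4, lands at row 4
Move 7: X drops in col 0, lands at row 4
Move 8: O drops in col 2, lands at row 5
Move 9: X drops in col 2, lands at row 4
Move 10: O drops in col 0, lands at row 3
Move 11: X drops in col 1, lands at row 3
Move 12: O drops in col 2, lands at row 3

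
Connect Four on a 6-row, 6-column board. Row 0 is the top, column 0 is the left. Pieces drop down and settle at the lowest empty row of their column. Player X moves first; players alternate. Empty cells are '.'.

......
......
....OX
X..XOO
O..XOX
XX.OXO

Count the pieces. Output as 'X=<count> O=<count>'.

X=8 O=7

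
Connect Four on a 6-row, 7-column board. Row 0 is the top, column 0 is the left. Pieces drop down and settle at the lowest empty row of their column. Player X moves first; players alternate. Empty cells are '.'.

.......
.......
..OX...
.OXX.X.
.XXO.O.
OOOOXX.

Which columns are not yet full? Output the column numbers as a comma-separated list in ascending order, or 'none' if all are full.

col 0: top cell = '.' → open
col 1: top cell = '.' → open
col 2: top cell = '.' → open
col 3: top cell = '.' → open
col 4: top cell = '.' → open
col 5: top cell = '.' → open
col 6: top cell = '.' → open

Answer: 0,1,2,3,4,5,6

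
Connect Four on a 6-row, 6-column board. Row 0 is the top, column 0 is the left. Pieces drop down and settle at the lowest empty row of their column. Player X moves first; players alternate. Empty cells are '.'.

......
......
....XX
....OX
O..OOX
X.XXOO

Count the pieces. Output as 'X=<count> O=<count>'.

X=7 O=6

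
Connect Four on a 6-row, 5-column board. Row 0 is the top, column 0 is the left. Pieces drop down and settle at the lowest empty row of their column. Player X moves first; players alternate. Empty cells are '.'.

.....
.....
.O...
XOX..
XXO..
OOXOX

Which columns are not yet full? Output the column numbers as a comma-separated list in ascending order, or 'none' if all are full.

col 0: top cell = '.' → open
col 1: top cell = '.' → open
col 2: top cell = '.' → open
col 3: top cell = '.' → open
col 4: top cell = '.' → open

Answer: 0,1,2,3,4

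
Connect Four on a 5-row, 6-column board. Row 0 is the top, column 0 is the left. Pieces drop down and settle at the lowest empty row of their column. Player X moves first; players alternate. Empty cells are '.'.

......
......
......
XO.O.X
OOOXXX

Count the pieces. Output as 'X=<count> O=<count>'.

X=5 O=5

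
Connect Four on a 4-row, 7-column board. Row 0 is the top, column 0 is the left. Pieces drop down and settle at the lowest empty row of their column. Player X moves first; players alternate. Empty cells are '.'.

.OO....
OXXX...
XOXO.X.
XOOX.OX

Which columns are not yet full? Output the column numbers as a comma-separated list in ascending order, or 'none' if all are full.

Answer: 0,3,4,5,6

Derivation:
col 0: top cell = '.' → open
col 1: top cell = 'O' → FULL
col 2: top cell = 'O' → FULL
col 3: top cell = '.' → open
col 4: top cell = '.' → open
col 5: top cell = '.' → open
col 6: top cell = '.' → open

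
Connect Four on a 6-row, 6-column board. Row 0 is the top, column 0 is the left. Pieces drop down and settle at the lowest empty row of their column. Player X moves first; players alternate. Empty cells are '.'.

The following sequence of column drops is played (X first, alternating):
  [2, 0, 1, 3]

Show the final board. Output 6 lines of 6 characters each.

Answer: ......
......
......
......
......
OXXO..

Derivation:
Move 1: X drops in col 2, lands at row 5
Move 2: O drops in col 0, lands at row 5
Move 3: X drops in col 1, lands at row 5
Move 4: O drops in col 3, lands at row 5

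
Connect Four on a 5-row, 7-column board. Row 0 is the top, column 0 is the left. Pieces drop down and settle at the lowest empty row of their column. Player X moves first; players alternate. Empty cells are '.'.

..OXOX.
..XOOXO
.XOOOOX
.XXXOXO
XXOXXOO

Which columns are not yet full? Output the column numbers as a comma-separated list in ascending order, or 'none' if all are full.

Answer: 0,1,6

Derivation:
col 0: top cell = '.' → open
col 1: top cell = '.' → open
col 2: top cell = 'O' → FULL
col 3: top cell = 'X' → FULL
col 4: top cell = 'O' → FULL
col 5: top cell = 'X' → FULL
col 6: top cell = '.' → open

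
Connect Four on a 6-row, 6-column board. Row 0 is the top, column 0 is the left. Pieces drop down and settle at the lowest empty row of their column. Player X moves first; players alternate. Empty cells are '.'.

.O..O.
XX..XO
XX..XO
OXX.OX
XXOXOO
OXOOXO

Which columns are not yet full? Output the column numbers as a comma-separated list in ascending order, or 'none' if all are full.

col 0: top cell = '.' → open
col 1: top cell = 'O' → FULL
col 2: top cell = '.' → open
col 3: top cell = '.' → open
col 4: top cell = 'O' → FULL
col 5: top cell = '.' → open

Answer: 0,2,3,5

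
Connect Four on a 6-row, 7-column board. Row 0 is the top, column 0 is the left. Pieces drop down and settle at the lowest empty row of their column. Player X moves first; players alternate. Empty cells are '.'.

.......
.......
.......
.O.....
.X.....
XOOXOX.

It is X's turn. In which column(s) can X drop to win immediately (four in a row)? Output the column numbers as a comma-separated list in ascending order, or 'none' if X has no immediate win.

col 0: drop X → no win
col 1: drop X → no win
col 2: drop X → no win
col 3: drop X → no win
col 4: drop X → no win
col 5: drop X → no win
col 6: drop X → no win

Answer: none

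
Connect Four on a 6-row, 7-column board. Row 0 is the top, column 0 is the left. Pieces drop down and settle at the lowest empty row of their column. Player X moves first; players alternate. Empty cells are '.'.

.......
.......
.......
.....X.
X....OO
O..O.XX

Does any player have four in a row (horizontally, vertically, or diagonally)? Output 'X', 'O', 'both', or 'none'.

none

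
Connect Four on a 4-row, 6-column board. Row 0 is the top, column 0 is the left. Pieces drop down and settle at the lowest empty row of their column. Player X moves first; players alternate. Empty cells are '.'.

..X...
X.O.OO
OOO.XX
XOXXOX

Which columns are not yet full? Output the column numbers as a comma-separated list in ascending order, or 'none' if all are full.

Answer: 0,1,3,4,5

Derivation:
col 0: top cell = '.' → open
col 1: top cell = '.' → open
col 2: top cell = 'X' → FULL
col 3: top cell = '.' → open
col 4: top cell = '.' → open
col 5: top cell = '.' → open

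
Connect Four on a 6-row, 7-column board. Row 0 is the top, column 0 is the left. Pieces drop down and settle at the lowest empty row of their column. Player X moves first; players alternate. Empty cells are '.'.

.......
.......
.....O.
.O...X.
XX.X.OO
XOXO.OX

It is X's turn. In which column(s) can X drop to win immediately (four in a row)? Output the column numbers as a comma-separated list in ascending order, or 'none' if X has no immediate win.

Answer: 2

Derivation:
col 0: drop X → no win
col 1: drop X → no win
col 2: drop X → WIN!
col 3: drop X → no win
col 4: drop X → no win
col 5: drop X → no win
col 6: drop X → no win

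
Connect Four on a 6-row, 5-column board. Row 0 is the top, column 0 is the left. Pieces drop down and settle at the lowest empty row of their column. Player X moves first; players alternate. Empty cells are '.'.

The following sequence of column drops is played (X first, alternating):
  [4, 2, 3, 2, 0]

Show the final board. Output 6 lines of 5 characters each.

Move 1: X drops in col 4, lands at row 5
Move 2: O drops in col 2, lands at row 5
Move 3: X drops in col 3, lands at row 5
Move 4: O drops in col 2, lands at row 4
Move 5: X drops in col 0, lands at row 5

Answer: .....
.....
.....
.....
..O..
X.OXX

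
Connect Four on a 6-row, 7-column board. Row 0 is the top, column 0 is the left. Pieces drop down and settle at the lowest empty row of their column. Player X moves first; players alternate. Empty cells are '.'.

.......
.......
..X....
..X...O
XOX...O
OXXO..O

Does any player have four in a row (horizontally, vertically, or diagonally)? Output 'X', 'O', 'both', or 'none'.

X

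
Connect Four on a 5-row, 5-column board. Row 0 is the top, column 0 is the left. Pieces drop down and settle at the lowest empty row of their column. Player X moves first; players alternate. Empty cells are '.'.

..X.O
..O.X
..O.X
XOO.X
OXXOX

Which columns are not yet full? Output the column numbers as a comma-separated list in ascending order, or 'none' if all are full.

Answer: 0,1,3

Derivation:
col 0: top cell = '.' → open
col 1: top cell = '.' → open
col 2: top cell = 'X' → FULL
col 3: top cell = '.' → open
col 4: top cell = 'O' → FULL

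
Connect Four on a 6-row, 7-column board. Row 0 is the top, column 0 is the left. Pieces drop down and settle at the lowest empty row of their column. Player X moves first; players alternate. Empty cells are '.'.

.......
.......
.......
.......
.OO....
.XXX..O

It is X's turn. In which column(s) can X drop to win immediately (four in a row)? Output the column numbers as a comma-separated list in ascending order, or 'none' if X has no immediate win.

Answer: 0,4

Derivation:
col 0: drop X → WIN!
col 1: drop X → no win
col 2: drop X → no win
col 3: drop X → no win
col 4: drop X → WIN!
col 5: drop X → no win
col 6: drop X → no win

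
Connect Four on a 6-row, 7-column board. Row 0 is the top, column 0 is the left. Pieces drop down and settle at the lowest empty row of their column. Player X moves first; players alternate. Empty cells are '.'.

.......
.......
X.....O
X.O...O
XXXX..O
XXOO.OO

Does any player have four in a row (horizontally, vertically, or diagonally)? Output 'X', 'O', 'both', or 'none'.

both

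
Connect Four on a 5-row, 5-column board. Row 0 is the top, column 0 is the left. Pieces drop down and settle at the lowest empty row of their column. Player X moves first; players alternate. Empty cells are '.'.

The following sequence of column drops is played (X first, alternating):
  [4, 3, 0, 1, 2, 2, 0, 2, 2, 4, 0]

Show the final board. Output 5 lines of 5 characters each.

Move 1: X drops in col 4, lands at row 4
Move 2: O drops in col 3, lands at row 4
Move 3: X drops in col 0, lands at row 4
Move 4: O drops in col 1, lands at row 4
Move 5: X drops in col 2, lands at row 4
Move 6: O drops in col 2, lands at row 3
Move 7: X drops in col 0, lands at row 3
Move 8: O drops in col 2, lands at row 2
Move 9: X drops in col 2, lands at row 1
Move 10: O drops in col 4, lands at row 3
Move 11: X drops in col 0, lands at row 2

Answer: .....
..X..
X.O..
X.O.O
XOXOX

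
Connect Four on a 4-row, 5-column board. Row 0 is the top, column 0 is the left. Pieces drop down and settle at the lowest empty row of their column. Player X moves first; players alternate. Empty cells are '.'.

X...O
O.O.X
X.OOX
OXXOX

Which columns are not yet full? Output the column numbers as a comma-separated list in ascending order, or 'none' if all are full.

Answer: 1,2,3

Derivation:
col 0: top cell = 'X' → FULL
col 1: top cell = '.' → open
col 2: top cell = '.' → open
col 3: top cell = '.' → open
col 4: top cell = 'O' → FULL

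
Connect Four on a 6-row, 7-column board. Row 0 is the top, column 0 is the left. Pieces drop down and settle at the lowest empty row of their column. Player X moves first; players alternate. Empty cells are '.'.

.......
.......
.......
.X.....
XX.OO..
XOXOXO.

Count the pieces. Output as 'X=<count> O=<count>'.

X=6 O=5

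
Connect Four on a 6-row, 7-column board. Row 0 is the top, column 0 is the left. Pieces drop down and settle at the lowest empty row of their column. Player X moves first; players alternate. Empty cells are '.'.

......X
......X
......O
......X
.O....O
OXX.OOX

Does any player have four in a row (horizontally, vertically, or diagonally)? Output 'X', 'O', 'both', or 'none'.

none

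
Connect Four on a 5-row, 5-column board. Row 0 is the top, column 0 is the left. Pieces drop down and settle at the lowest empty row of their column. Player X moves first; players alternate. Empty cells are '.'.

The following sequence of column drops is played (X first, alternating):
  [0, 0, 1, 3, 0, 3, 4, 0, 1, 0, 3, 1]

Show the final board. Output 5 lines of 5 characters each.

Answer: O....
O....
XO.X.
OX.O.
XX.OX

Derivation:
Move 1: X drops in col 0, lands at row 4
Move 2: O drops in col 0, lands at row 3
Move 3: X drops in col 1, lands at row 4
Move 4: O drops in col 3, lands at row 4
Move 5: X drops in col 0, lands at row 2
Move 6: O drops in col 3, lands at row 3
Move 7: X drops in col 4, lands at row 4
Move 8: O drops in col 0, lands at row 1
Move 9: X drops in col 1, lands at row 3
Move 10: O drops in col 0, lands at row 0
Move 11: X drops in col 3, lands at row 2
Move 12: O drops in col 1, lands at row 2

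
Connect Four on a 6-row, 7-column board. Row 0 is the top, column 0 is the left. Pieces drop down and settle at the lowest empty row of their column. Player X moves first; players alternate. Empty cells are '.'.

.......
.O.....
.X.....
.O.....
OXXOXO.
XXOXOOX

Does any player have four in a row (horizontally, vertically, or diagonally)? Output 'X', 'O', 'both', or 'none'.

none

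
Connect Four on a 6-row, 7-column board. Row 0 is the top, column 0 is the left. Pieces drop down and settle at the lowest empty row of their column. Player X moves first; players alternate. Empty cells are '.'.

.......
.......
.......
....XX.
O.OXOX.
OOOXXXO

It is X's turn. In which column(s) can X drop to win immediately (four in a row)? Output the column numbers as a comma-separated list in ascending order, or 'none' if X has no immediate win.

col 0: drop X → no win
col 1: drop X → no win
col 2: drop X → no win
col 3: drop X → no win
col 4: drop X → no win
col 5: drop X → WIN!
col 6: drop X → no win

Answer: 5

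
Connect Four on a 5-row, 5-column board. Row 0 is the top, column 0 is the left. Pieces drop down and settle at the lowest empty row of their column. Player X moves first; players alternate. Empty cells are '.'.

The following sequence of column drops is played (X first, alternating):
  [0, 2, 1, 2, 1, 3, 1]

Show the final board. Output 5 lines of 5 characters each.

Move 1: X drops in col 0, lands at row 4
Move 2: O drops in col 2, lands at row 4
Move 3: X drops in col 1, lands at row 4
Move 4: O drops in col 2, lands at row 3
Move 5: X drops in col 1, lands at row 3
Move 6: O drops in col 3, lands at row 4
Move 7: X drops in col 1, lands at row 2

Answer: .....
.....
.X...
.XO..
XXOO.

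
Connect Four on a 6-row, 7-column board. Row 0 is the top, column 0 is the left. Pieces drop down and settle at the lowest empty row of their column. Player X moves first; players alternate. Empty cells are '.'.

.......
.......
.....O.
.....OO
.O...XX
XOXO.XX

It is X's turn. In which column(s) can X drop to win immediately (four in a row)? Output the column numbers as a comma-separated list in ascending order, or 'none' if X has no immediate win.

col 0: drop X → no win
col 1: drop X → no win
col 2: drop X → no win
col 3: drop X → no win
col 4: drop X → no win
col 5: drop X → no win
col 6: drop X → no win

Answer: none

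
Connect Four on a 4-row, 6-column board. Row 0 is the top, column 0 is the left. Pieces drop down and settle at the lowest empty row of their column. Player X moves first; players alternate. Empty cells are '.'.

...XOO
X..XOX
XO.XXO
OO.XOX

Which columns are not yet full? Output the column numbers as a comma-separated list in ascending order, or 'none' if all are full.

Answer: 0,1,2

Derivation:
col 0: top cell = '.' → open
col 1: top cell = '.' → open
col 2: top cell = '.' → open
col 3: top cell = 'X' → FULL
col 4: top cell = 'O' → FULL
col 5: top cell = 'O' → FULL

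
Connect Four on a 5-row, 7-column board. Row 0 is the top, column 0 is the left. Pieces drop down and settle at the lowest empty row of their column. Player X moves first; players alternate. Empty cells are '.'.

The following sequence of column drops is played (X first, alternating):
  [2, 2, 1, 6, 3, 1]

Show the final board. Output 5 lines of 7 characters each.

Move 1: X drops in col 2, lands at row 4
Move 2: O drops in col 2, lands at row 3
Move 3: X drops in col 1, lands at row 4
Move 4: O drops in col 6, lands at row 4
Move 5: X drops in col 3, lands at row 4
Move 6: O drops in col 1, lands at row 3

Answer: .......
.......
.......
.OO....
.XXX..O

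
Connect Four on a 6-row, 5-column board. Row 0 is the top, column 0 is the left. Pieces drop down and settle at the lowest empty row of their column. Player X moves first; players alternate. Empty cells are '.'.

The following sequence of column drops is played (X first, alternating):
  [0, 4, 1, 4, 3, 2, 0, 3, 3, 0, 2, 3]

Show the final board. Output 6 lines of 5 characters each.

Move 1: X drops in col 0, lands at row 5
Move 2: O drops in col 4, lands at row 5
Move 3: X drops in col 1, lands at row 5
Move 4: O drops in col 4, lands at row 4
Move 5: X drops in col 3, lands at row 5
Move 6: O drops in col 2, lands at row 5
Move 7: X drops in col 0, lands at row 4
Move 8: O drops in col 3, lands at row 4
Move 9: X drops in col 3, lands at row 3
Move 10: O drops in col 0, lands at row 3
Move 11: X drops in col 2, lands at row 4
Move 12: O drops in col 3, lands at row 2

Answer: .....
.....
...O.
O..X.
X.XOO
XXOXO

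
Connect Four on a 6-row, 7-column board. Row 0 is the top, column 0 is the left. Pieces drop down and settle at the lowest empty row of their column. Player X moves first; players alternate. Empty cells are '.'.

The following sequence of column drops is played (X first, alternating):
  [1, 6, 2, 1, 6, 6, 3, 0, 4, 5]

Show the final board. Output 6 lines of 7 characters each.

Move 1: X drops in col 1, lands at row 5
Move 2: O drops in col 6, lands at row 5
Move 3: X drops in col 2, lands at row 5
Move 4: O drops in col 1, lands at row 4
Move 5: X drops in col 6, lands at row 4
Move 6: O drops in col 6, lands at row 3
Move 7: X drops in col 3, lands at row 5
Move 8: O drops in col 0, lands at row 5
Move 9: X drops in col 4, lands at row 5
Move 10: O drops in col 5, lands at row 5

Answer: .......
.......
.......
......O
.O....X
OXXXXOO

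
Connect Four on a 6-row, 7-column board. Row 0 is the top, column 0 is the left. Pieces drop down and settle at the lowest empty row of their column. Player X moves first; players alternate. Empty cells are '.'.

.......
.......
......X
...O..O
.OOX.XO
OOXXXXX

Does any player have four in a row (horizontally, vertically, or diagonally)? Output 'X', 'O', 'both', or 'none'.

X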